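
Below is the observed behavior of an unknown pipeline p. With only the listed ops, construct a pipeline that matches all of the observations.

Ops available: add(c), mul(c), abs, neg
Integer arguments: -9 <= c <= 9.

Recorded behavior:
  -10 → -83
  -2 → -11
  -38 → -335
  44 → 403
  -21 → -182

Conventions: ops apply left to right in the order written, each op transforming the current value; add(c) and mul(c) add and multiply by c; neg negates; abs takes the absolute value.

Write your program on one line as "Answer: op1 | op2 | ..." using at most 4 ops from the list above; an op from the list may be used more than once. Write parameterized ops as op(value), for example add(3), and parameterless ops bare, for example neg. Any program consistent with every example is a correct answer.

mul(-9) | neg | add(7)

Check, running the answer program on each example:
  -10 -> 90 -> -90 -> -83
  -2 -> 18 -> -18 -> -11
  -38 -> 342 -> -342 -> -335
  44 -> -396 -> 396 -> 403
  -21 -> 189 -> -189 -> -182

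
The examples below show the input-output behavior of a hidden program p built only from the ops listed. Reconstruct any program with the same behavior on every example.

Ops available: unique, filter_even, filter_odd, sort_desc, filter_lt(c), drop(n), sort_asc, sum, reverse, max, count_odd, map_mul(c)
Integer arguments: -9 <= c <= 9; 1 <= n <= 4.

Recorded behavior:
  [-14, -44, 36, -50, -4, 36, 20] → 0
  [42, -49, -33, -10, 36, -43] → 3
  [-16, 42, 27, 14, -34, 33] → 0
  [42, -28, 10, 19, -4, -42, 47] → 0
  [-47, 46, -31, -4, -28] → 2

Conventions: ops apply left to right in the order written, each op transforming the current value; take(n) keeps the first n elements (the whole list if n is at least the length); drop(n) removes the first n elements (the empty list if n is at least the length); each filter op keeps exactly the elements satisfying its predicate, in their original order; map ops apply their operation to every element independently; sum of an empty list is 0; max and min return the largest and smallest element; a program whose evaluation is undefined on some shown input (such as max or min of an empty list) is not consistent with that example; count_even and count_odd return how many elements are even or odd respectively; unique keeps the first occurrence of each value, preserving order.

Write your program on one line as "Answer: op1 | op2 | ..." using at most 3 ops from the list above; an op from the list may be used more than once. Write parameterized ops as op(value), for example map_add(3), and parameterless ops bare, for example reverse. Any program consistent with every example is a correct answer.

filter_lt(-3) | count_odd

Check, running the answer program on each example:
  [-14, -44, 36, -50, -4, 36, 20] -> [-14, -44, -50, -4] -> 0
  [42, -49, -33, -10, 36, -43] -> [-49, -33, -10, -43] -> 3
  [-16, 42, 27, 14, -34, 33] -> [-16, -34] -> 0
  [42, -28, 10, 19, -4, -42, 47] -> [-28, -4, -42] -> 0
  [-47, 46, -31, -4, -28] -> [-47, -31, -4, -28] -> 2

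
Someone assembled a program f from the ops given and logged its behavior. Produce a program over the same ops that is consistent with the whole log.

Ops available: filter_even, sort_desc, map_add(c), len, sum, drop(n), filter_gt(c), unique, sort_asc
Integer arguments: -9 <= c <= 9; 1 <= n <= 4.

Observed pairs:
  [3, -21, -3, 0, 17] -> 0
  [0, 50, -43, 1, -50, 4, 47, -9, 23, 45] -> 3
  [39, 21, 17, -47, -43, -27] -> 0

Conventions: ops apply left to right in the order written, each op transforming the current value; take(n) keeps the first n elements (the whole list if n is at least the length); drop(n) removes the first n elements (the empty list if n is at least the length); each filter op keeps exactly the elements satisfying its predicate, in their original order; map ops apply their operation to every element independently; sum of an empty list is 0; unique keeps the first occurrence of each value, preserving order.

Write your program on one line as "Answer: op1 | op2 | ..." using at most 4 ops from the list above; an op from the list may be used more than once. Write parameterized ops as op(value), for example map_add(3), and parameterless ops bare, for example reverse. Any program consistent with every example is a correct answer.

sort_desc | drop(3) | filter_even | len

Check, running the answer program on each example:
  [3, -21, -3, 0, 17] -> [17, 3, 0, -3, -21] -> [-3, -21] -> [] -> 0
  [0, 50, -43, 1, -50, 4, 47, -9, 23, 45] -> [50, 47, 45, 23, 4, 1, 0, -9, -43, -50] -> [23, 4, 1, 0, -9, -43, -50] -> [4, 0, -50] -> 3
  [39, 21, 17, -47, -43, -27] -> [39, 21, 17, -27, -43, -47] -> [-27, -43, -47] -> [] -> 0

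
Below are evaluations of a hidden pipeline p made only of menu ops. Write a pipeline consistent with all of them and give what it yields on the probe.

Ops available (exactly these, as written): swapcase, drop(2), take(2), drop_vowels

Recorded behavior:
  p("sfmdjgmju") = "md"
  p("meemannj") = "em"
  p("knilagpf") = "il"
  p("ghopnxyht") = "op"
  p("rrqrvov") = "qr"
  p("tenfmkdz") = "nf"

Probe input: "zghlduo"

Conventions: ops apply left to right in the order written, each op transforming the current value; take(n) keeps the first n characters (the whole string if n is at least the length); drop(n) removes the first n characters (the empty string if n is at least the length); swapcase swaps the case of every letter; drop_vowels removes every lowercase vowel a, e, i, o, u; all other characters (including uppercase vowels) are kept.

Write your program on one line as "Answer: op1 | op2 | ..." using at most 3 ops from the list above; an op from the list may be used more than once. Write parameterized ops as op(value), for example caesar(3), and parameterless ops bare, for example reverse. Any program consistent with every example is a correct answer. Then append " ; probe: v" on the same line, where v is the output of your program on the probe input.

drop(2) | take(2) ; probe: "hl"

Check, running the answer program on each example:
  "sfmdjgmju" -> "mdjgmju" -> "md"
  "meemannj" -> "emannj" -> "em"
  "knilagpf" -> "ilagpf" -> "il"
  "ghopnxyht" -> "opnxyht" -> "op"
  "rrqrvov" -> "qrvov" -> "qr"
  "tenfmkdz" -> "nfmkdz" -> "nf"
  probe: "zghlduo" -> "hlduo" -> "hl"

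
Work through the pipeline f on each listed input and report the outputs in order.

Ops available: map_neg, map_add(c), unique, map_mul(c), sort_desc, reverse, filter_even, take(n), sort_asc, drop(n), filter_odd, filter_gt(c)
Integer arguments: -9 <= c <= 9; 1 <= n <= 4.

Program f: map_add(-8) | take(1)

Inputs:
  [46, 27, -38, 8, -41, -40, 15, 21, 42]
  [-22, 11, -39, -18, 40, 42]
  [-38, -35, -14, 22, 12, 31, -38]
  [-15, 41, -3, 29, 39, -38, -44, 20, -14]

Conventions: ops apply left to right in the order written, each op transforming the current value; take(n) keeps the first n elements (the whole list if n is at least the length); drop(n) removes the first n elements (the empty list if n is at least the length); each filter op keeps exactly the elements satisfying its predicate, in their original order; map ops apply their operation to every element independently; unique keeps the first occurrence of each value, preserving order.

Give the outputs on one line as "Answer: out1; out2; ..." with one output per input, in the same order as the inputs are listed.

[38]; [-30]; [-46]; [-23]

Execution, op by op:
  [46, 27, -38, 8, -41, -40, 15, 21, 42] -> [38, 19, -46, 0, -49, -48, 7, 13, 34] -> [38]
  [-22, 11, -39, -18, 40, 42] -> [-30, 3, -47, -26, 32, 34] -> [-30]
  [-38, -35, -14, 22, 12, 31, -38] -> [-46, -43, -22, 14, 4, 23, -46] -> [-46]
  [-15, 41, -3, 29, 39, -38, -44, 20, -14] -> [-23, 33, -11, 21, 31, -46, -52, 12, -22] -> [-23]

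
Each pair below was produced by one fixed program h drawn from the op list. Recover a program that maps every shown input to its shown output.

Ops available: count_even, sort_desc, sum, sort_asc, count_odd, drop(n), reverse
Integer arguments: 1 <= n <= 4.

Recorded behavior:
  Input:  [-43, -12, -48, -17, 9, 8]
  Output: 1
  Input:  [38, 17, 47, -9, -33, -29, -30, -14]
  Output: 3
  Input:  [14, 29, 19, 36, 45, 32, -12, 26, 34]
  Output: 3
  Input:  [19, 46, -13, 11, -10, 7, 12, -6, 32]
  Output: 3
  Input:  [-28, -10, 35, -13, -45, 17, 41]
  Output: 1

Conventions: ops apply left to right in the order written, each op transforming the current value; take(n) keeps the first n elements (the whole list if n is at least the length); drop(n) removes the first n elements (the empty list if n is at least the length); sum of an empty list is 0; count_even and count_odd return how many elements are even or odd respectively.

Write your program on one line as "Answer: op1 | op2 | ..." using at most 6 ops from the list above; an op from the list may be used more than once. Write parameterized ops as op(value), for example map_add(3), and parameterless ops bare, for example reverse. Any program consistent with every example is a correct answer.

reverse | drop(4) | sort_desc | sort_asc | count_odd

Check, running the answer program on each example:
  [-43, -12, -48, -17, 9, 8] -> [8, 9, -17, -48, -12, -43] -> [-12, -43] -> [-12, -43] -> [-43, -12] -> 1
  [38, 17, 47, -9, -33, -29, -30, -14] -> [-14, -30, -29, -33, -9, 47, 17, 38] -> [-9, 47, 17, 38] -> [47, 38, 17, -9] -> [-9, 17, 38, 47] -> 3
  [14, 29, 19, 36, 45, 32, -12, 26, 34] -> [34, 26, -12, 32, 45, 36, 19, 29, 14] -> [45, 36, 19, 29, 14] -> [45, 36, 29, 19, 14] -> [14, 19, 29, 36, 45] -> 3
  [19, 46, -13, 11, -10, 7, 12, -6, 32] -> [32, -6, 12, 7, -10, 11, -13, 46, 19] -> [-10, 11, -13, 46, 19] -> [46, 19, 11, -10, -13] -> [-13, -10, 11, 19, 46] -> 3
  [-28, -10, 35, -13, -45, 17, 41] -> [41, 17, -45, -13, 35, -10, -28] -> [35, -10, -28] -> [35, -10, -28] -> [-28, -10, 35] -> 1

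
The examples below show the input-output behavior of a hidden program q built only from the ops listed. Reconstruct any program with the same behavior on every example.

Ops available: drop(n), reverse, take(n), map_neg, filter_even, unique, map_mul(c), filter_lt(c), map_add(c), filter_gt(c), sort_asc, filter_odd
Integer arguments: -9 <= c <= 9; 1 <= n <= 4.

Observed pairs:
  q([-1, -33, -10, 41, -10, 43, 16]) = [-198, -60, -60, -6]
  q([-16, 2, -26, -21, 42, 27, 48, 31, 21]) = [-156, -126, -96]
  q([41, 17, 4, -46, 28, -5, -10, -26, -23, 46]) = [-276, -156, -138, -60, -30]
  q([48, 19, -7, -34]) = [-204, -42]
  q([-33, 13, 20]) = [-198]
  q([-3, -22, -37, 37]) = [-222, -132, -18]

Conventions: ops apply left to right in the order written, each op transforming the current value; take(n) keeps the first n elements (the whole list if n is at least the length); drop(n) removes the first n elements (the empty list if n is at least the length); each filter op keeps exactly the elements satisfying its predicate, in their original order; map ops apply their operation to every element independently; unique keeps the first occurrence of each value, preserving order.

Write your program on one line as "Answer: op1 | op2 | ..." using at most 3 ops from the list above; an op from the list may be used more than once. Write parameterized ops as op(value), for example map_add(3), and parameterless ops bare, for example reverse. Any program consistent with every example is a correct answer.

sort_asc | map_mul(6) | filter_lt(0)

Check, running the answer program on each example:
  [-1, -33, -10, 41, -10, 43, 16] -> [-33, -10, -10, -1, 16, 41, 43] -> [-198, -60, -60, -6, 96, 246, 258] -> [-198, -60, -60, -6]
  [-16, 2, -26, -21, 42, 27, 48, 31, 21] -> [-26, -21, -16, 2, 21, 27, 31, 42, 48] -> [-156, -126, -96, 12, 126, 162, 186, 252, 288] -> [-156, -126, -96]
  [41, 17, 4, -46, 28, -5, -10, -26, -23, 46] -> [-46, -26, -23, -10, -5, 4, 17, 28, 41, 46] -> [-276, -156, -138, -60, -30, 24, 102, 168, 246, 276] -> [-276, -156, -138, -60, -30]
  [48, 19, -7, -34] -> [-34, -7, 19, 48] -> [-204, -42, 114, 288] -> [-204, -42]
  [-33, 13, 20] -> [-33, 13, 20] -> [-198, 78, 120] -> [-198]
  [-3, -22, -37, 37] -> [-37, -22, -3, 37] -> [-222, -132, -18, 222] -> [-222, -132, -18]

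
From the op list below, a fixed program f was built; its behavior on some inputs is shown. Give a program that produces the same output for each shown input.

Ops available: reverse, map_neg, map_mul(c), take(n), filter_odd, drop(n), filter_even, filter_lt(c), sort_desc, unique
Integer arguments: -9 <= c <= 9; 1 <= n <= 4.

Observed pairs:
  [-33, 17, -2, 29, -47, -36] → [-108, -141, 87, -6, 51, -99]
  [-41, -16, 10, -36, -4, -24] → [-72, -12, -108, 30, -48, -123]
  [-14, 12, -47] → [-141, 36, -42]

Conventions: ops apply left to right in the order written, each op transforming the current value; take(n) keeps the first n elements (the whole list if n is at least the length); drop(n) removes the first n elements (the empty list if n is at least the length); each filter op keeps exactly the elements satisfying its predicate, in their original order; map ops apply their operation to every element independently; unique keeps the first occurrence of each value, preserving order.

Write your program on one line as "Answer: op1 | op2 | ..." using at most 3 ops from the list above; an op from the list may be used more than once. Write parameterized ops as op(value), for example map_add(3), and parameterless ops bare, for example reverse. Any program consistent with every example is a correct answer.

reverse | map_mul(3)

Check, running the answer program on each example:
  [-33, 17, -2, 29, -47, -36] -> [-36, -47, 29, -2, 17, -33] -> [-108, -141, 87, -6, 51, -99]
  [-41, -16, 10, -36, -4, -24] -> [-24, -4, -36, 10, -16, -41] -> [-72, -12, -108, 30, -48, -123]
  [-14, 12, -47] -> [-47, 12, -14] -> [-141, 36, -42]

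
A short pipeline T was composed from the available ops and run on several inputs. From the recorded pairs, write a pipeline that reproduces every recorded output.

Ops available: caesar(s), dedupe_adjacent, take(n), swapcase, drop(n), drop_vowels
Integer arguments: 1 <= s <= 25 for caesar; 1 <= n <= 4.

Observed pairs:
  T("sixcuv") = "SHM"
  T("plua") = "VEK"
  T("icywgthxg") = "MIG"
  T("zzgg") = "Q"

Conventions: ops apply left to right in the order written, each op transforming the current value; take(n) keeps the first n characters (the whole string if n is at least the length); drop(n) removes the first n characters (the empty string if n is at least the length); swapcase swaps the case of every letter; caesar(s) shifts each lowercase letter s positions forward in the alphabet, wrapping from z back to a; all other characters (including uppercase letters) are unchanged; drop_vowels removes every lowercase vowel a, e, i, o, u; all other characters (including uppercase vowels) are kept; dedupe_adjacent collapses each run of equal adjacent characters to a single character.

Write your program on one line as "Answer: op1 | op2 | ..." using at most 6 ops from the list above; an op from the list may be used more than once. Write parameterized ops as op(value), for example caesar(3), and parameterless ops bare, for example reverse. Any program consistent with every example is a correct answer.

dedupe_adjacent | take(4) | drop(1) | caesar(10) | swapcase

Check, running the answer program on each example:
  "sixcuv" -> "sixcuv" -> "sixc" -> "ixc" -> "shm" -> "SHM"
  "plua" -> "plua" -> "plua" -> "lua" -> "vek" -> "VEK"
  "icywgthxg" -> "icywgthxg" -> "icyw" -> "cyw" -> "mig" -> "MIG"
  "zzgg" -> "zg" -> "zg" -> "g" -> "q" -> "Q"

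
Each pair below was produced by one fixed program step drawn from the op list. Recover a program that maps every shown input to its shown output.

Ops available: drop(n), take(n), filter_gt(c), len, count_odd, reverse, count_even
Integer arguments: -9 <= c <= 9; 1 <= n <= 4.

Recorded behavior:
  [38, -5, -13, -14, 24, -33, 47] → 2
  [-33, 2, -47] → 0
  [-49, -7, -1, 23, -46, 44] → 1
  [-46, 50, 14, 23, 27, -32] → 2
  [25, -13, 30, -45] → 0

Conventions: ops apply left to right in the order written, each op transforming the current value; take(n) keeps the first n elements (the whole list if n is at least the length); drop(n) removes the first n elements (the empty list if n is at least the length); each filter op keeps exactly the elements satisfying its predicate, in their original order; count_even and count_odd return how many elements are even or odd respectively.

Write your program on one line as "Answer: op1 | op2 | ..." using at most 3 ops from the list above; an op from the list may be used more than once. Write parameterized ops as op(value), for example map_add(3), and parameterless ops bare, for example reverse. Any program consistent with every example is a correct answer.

filter_gt(-6) | drop(1) | count_odd

Check, running the answer program on each example:
  [38, -5, -13, -14, 24, -33, 47] -> [38, -5, 24, 47] -> [-5, 24, 47] -> 2
  [-33, 2, -47] -> [2] -> [] -> 0
  [-49, -7, -1, 23, -46, 44] -> [-1, 23, 44] -> [23, 44] -> 1
  [-46, 50, 14, 23, 27, -32] -> [50, 14, 23, 27] -> [14, 23, 27] -> 2
  [25, -13, 30, -45] -> [25, 30] -> [30] -> 0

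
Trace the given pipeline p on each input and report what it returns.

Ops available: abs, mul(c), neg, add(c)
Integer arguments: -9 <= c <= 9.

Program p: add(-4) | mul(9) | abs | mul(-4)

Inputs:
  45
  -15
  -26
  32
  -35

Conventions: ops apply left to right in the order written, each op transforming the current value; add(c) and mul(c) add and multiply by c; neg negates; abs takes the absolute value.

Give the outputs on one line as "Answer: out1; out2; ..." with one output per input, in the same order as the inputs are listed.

-1476; -684; -1080; -1008; -1404

Execution, op by op:
  45 -> 41 -> 369 -> 369 -> -1476
  -15 -> -19 -> -171 -> 171 -> -684
  -26 -> -30 -> -270 -> 270 -> -1080
  32 -> 28 -> 252 -> 252 -> -1008
  -35 -> -39 -> -351 -> 351 -> -1404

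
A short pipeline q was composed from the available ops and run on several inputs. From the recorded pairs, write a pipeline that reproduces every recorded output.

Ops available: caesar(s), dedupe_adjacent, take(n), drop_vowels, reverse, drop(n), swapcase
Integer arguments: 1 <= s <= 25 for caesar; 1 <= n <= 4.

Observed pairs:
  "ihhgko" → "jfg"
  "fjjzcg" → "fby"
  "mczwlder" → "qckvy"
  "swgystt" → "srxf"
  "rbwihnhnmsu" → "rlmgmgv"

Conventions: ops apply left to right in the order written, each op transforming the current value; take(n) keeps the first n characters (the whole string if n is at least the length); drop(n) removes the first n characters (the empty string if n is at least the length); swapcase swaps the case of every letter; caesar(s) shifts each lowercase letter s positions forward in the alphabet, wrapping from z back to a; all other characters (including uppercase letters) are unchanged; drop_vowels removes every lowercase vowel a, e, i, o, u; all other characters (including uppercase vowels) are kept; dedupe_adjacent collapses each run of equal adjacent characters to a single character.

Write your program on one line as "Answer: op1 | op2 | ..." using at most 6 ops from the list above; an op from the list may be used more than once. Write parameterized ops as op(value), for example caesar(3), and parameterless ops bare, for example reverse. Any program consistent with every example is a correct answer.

drop(2) | drop_vowels | caesar(25) | dedupe_adjacent | reverse | drop_vowels

Check, running the answer program on each example:
  "ihhgko" -> "hgko" -> "hgk" -> "gfj" -> "gfj" -> "jfg" -> "jfg"
  "fjjzcg" -> "jzcg" -> "jzcg" -> "iybf" -> "iybf" -> "fbyi" -> "fby"
  "mczwlder" -> "zwlder" -> "zwldr" -> "yvkcq" -> "yvkcq" -> "qckvy" -> "qckvy"
  "swgystt" -> "gystt" -> "gystt" -> "fxrss" -> "fxrs" -> "srxf" -> "srxf"
  "rbwihnhnmsu" -> "wihnhnmsu" -> "whnhnms" -> "vgmgmlr" -> "vgmgmlr" -> "rlmgmgv" -> "rlmgmgv"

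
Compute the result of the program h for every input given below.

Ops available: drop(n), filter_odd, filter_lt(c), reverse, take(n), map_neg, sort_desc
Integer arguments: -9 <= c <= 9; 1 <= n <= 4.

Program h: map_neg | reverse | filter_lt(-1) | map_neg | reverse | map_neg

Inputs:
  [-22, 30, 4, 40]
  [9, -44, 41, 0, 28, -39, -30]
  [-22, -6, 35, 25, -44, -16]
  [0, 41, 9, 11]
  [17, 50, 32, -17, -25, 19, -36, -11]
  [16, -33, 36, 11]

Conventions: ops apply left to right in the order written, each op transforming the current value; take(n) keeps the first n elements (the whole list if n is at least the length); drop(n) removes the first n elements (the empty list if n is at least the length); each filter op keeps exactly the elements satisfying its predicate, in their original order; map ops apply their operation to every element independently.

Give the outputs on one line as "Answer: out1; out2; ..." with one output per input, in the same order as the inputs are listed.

Execution, op by op:
  [-22, 30, 4, 40] -> [22, -30, -4, -40] -> [-40, -4, -30, 22] -> [-40, -4, -30] -> [40, 4, 30] -> [30, 4, 40] -> [-30, -4, -40]
  [9, -44, 41, 0, 28, -39, -30] -> [-9, 44, -41, 0, -28, 39, 30] -> [30, 39, -28, 0, -41, 44, -9] -> [-28, -41, -9] -> [28, 41, 9] -> [9, 41, 28] -> [-9, -41, -28]
  [-22, -6, 35, 25, -44, -16] -> [22, 6, -35, -25, 44, 16] -> [16, 44, -25, -35, 6, 22] -> [-25, -35] -> [25, 35] -> [35, 25] -> [-35, -25]
  [0, 41, 9, 11] -> [0, -41, -9, -11] -> [-11, -9, -41, 0] -> [-11, -9, -41] -> [11, 9, 41] -> [41, 9, 11] -> [-41, -9, -11]
  [17, 50, 32, -17, -25, 19, -36, -11] -> [-17, -50, -32, 17, 25, -19, 36, 11] -> [11, 36, -19, 25, 17, -32, -50, -17] -> [-19, -32, -50, -17] -> [19, 32, 50, 17] -> [17, 50, 32, 19] -> [-17, -50, -32, -19]
  [16, -33, 36, 11] -> [-16, 33, -36, -11] -> [-11, -36, 33, -16] -> [-11, -36, -16] -> [11, 36, 16] -> [16, 36, 11] -> [-16, -36, -11]

[-30, -4, -40]; [-9, -41, -28]; [-35, -25]; [-41, -9, -11]; [-17, -50, -32, -19]; [-16, -36, -11]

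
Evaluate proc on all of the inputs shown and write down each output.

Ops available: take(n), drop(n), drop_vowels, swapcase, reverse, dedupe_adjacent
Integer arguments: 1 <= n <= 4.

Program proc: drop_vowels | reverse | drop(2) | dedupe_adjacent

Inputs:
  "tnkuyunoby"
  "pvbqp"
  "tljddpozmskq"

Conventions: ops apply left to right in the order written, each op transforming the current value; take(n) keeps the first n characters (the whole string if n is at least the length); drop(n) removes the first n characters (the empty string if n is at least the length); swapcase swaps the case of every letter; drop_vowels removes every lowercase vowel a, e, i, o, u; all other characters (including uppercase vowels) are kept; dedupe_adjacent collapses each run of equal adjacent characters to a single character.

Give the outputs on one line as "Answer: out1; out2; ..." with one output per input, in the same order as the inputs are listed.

"nyknt"; "bvp"; "smzpdjlt"

Execution, op by op:
  "tnkuyunoby" -> "tnkynby" -> "ybnyknt" -> "nyknt" -> "nyknt"
  "pvbqp" -> "pvbqp" -> "pqbvp" -> "bvp" -> "bvp"
  "tljddpozmskq" -> "tljddpzmskq" -> "qksmzpddjlt" -> "smzpddjlt" -> "smzpdjlt"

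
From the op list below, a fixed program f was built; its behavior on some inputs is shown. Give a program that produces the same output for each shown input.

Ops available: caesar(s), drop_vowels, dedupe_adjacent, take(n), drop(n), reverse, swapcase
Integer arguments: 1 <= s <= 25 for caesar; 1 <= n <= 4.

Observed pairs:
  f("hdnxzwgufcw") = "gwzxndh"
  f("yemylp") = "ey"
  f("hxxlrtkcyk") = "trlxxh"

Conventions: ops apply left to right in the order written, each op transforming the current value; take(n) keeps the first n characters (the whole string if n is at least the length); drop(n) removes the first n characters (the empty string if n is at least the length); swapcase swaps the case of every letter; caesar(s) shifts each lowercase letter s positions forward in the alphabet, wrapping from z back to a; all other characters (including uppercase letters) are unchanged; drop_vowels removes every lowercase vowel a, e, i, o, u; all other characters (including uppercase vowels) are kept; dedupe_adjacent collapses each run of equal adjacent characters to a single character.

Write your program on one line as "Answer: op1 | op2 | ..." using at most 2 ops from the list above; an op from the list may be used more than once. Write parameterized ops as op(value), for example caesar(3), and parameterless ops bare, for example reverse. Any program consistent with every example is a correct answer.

reverse | drop(4)

Check, running the answer program on each example:
  "hdnxzwgufcw" -> "wcfugwzxndh" -> "gwzxndh"
  "yemylp" -> "plymey" -> "ey"
  "hxxlrtkcyk" -> "kycktrlxxh" -> "trlxxh"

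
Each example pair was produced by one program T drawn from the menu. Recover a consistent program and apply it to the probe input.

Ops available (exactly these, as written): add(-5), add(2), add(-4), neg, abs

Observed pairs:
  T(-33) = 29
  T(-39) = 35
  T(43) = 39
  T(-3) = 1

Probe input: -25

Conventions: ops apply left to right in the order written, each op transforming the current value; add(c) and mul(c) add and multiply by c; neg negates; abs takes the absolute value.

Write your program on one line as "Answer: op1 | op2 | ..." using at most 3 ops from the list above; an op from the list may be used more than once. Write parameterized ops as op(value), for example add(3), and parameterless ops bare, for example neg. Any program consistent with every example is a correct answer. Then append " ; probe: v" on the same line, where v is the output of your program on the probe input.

abs | add(-4) | abs ; probe: 21

Check, running the answer program on each example:
  -33 -> 33 -> 29 -> 29
  -39 -> 39 -> 35 -> 35
  43 -> 43 -> 39 -> 39
  -3 -> 3 -> -1 -> 1
  probe: -25 -> 25 -> 21 -> 21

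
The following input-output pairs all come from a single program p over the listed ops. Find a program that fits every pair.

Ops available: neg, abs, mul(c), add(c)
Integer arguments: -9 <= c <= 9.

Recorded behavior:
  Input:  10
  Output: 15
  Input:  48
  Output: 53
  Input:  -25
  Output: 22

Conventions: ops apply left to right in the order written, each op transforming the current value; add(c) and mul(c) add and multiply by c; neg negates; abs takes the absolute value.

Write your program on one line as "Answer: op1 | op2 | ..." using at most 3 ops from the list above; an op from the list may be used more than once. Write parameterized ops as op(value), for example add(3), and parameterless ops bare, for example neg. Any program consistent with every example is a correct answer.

add(4) | abs | add(1)

Check, running the answer program on each example:
  10 -> 14 -> 14 -> 15
  48 -> 52 -> 52 -> 53
  -25 -> -21 -> 21 -> 22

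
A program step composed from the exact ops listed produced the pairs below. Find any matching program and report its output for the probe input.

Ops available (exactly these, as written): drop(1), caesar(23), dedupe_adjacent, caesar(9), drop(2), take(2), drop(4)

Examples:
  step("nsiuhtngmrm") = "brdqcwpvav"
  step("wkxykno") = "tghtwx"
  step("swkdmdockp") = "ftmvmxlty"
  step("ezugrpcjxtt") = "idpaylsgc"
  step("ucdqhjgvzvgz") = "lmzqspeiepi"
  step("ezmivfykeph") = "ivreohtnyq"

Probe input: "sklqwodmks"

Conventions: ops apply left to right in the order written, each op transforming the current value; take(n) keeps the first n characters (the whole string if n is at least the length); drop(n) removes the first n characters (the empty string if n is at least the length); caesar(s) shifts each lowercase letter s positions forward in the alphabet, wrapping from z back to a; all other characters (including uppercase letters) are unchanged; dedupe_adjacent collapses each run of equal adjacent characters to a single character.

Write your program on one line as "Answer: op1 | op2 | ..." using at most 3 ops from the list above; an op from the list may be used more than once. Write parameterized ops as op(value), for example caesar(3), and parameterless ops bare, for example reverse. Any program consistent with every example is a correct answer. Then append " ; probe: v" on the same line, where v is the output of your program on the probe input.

dedupe_adjacent | drop(1) | caesar(9) ; probe: "tuzfxmvtb"

Check, running the answer program on each example:
  "nsiuhtngmrm" -> "nsiuhtngmrm" -> "siuhtngmrm" -> "brdqcwpvav"
  "wkxykno" -> "wkxykno" -> "kxykno" -> "tghtwx"
  "swkdmdockp" -> "swkdmdockp" -> "wkdmdockp" -> "ftmvmxlty"
  "ezugrpcjxtt" -> "ezugrpcjxt" -> "zugrpcjxt" -> "idpaylsgc"
  "ucdqhjgvzvgz" -> "ucdqhjgvzvgz" -> "cdqhjgvzvgz" -> "lmzqspeiepi"
  "ezmivfykeph" -> "ezmivfykeph" -> "zmivfykeph" -> "ivreohtnyq"
  probe: "sklqwodmks" -> "sklqwodmks" -> "klqwodmks" -> "tuzfxmvtb"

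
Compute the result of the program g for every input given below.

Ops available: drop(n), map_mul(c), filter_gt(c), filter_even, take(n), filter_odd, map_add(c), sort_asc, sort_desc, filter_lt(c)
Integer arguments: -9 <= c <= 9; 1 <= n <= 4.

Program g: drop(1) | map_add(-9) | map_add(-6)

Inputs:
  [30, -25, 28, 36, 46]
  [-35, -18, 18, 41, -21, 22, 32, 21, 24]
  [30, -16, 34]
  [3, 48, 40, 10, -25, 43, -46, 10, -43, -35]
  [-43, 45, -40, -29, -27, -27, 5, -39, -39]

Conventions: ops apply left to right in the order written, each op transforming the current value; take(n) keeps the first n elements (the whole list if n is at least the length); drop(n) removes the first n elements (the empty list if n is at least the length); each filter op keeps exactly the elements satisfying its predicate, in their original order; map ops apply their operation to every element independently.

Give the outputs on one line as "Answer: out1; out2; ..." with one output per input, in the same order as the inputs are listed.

Execution, op by op:
  [30, -25, 28, 36, 46] -> [-25, 28, 36, 46] -> [-34, 19, 27, 37] -> [-40, 13, 21, 31]
  [-35, -18, 18, 41, -21, 22, 32, 21, 24] -> [-18, 18, 41, -21, 22, 32, 21, 24] -> [-27, 9, 32, -30, 13, 23, 12, 15] -> [-33, 3, 26, -36, 7, 17, 6, 9]
  [30, -16, 34] -> [-16, 34] -> [-25, 25] -> [-31, 19]
  [3, 48, 40, 10, -25, 43, -46, 10, -43, -35] -> [48, 40, 10, -25, 43, -46, 10, -43, -35] -> [39, 31, 1, -34, 34, -55, 1, -52, -44] -> [33, 25, -5, -40, 28, -61, -5, -58, -50]
  [-43, 45, -40, -29, -27, -27, 5, -39, -39] -> [45, -40, -29, -27, -27, 5, -39, -39] -> [36, -49, -38, -36, -36, -4, -48, -48] -> [30, -55, -44, -42, -42, -10, -54, -54]

[-40, 13, 21, 31]; [-33, 3, 26, -36, 7, 17, 6, 9]; [-31, 19]; [33, 25, -5, -40, 28, -61, -5, -58, -50]; [30, -55, -44, -42, -42, -10, -54, -54]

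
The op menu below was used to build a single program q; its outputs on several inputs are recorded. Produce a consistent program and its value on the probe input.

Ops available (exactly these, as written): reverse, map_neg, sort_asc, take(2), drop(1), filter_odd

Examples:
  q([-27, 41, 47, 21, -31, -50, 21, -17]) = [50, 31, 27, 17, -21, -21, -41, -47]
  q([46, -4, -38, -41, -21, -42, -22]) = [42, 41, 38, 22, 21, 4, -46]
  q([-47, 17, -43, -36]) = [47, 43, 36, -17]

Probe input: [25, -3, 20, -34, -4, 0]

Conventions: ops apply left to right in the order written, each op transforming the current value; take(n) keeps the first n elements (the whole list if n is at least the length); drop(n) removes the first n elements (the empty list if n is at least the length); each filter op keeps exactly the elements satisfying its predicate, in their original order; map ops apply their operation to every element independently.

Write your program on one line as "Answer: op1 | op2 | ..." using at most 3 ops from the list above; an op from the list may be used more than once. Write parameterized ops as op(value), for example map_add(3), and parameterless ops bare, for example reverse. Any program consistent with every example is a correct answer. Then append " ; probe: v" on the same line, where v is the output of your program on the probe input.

sort_asc | map_neg ; probe: [34, 4, 3, 0, -20, -25]

Check, running the answer program on each example:
  [-27, 41, 47, 21, -31, -50, 21, -17] -> [-50, -31, -27, -17, 21, 21, 41, 47] -> [50, 31, 27, 17, -21, -21, -41, -47]
  [46, -4, -38, -41, -21, -42, -22] -> [-42, -41, -38, -22, -21, -4, 46] -> [42, 41, 38, 22, 21, 4, -46]
  [-47, 17, -43, -36] -> [-47, -43, -36, 17] -> [47, 43, 36, -17]
  probe: [25, -3, 20, -34, -4, 0] -> [-34, -4, -3, 0, 20, 25] -> [34, 4, 3, 0, -20, -25]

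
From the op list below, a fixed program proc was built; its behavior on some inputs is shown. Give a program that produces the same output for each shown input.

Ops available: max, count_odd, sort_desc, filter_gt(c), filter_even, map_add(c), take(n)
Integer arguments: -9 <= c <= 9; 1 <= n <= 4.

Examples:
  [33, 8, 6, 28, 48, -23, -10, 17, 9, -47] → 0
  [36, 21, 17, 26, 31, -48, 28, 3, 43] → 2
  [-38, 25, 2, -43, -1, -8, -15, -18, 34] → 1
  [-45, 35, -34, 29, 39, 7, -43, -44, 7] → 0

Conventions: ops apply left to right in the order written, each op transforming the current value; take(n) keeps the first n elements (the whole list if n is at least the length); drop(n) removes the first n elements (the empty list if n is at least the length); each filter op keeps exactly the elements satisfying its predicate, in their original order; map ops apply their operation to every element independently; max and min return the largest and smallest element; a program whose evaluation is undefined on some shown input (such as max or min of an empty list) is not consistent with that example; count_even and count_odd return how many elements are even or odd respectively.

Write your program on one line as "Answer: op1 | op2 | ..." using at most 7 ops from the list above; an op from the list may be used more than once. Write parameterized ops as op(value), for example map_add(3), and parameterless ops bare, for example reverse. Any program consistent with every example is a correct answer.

filter_gt(-1) | filter_even | take(2) | filter_gt(9) | map_add(5) | count_odd

Check, running the answer program on each example:
  [33, 8, 6, 28, 48, -23, -10, 17, 9, -47] -> [33, 8, 6, 28, 48, 17, 9] -> [8, 6, 28, 48] -> [8, 6] -> [] -> [] -> 0
  [36, 21, 17, 26, 31, -48, 28, 3, 43] -> [36, 21, 17, 26, 31, 28, 3, 43] -> [36, 26, 28] -> [36, 26] -> [36, 26] -> [41, 31] -> 2
  [-38, 25, 2, -43, -1, -8, -15, -18, 34] -> [25, 2, 34] -> [2, 34] -> [2, 34] -> [34] -> [39] -> 1
  [-45, 35, -34, 29, 39, 7, -43, -44, 7] -> [35, 29, 39, 7, 7] -> [] -> [] -> [] -> [] -> 0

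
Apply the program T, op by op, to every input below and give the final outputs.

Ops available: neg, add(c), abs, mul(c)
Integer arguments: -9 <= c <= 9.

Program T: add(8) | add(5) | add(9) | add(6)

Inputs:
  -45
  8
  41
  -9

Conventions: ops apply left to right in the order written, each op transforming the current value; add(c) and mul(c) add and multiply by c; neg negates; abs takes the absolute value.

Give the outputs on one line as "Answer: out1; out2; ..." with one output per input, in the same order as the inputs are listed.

Execution, op by op:
  -45 -> -37 -> -32 -> -23 -> -17
  8 -> 16 -> 21 -> 30 -> 36
  41 -> 49 -> 54 -> 63 -> 69
  -9 -> -1 -> 4 -> 13 -> 19

-17; 36; 69; 19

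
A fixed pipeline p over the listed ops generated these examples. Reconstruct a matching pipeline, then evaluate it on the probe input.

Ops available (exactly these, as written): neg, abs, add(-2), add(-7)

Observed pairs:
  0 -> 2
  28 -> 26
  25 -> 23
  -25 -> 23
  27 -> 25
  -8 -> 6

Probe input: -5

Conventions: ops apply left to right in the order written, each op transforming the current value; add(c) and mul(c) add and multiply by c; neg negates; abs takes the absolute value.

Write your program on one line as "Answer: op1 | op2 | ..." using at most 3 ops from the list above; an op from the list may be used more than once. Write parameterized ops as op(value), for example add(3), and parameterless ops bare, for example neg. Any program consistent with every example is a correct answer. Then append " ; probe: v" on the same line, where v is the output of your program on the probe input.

abs | add(-2) | abs ; probe: 3

Check, running the answer program on each example:
  0 -> 0 -> -2 -> 2
  28 -> 28 -> 26 -> 26
  25 -> 25 -> 23 -> 23
  -25 -> 25 -> 23 -> 23
  27 -> 27 -> 25 -> 25
  -8 -> 8 -> 6 -> 6
  probe: -5 -> 5 -> 3 -> 3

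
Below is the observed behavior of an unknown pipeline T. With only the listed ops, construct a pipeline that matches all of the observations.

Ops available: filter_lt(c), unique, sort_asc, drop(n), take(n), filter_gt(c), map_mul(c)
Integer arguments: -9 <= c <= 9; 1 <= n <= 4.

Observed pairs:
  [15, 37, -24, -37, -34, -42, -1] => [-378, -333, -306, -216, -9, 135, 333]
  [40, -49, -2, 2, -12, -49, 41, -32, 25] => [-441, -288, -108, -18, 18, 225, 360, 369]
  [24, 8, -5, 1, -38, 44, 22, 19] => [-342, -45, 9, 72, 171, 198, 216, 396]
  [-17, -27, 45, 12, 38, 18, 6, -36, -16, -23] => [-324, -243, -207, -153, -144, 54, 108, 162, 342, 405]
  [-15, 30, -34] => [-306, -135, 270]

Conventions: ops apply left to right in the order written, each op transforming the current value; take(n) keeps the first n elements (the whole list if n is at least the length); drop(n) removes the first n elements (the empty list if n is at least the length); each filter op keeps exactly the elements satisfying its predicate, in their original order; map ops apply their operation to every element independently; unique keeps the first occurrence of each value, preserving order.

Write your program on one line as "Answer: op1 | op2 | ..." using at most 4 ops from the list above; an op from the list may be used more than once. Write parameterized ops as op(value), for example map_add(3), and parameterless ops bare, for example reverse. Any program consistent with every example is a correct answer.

map_mul(-1) | unique | map_mul(-9) | sort_asc

Check, running the answer program on each example:
  [15, 37, -24, -37, -34, -42, -1] -> [-15, -37, 24, 37, 34, 42, 1] -> [-15, -37, 24, 37, 34, 42, 1] -> [135, 333, -216, -333, -306, -378, -9] -> [-378, -333, -306, -216, -9, 135, 333]
  [40, -49, -2, 2, -12, -49, 41, -32, 25] -> [-40, 49, 2, -2, 12, 49, -41, 32, -25] -> [-40, 49, 2, -2, 12, -41, 32, -25] -> [360, -441, -18, 18, -108, 369, -288, 225] -> [-441, -288, -108, -18, 18, 225, 360, 369]
  [24, 8, -5, 1, -38, 44, 22, 19] -> [-24, -8, 5, -1, 38, -44, -22, -19] -> [-24, -8, 5, -1, 38, -44, -22, -19] -> [216, 72, -45, 9, -342, 396, 198, 171] -> [-342, -45, 9, 72, 171, 198, 216, 396]
  [-17, -27, 45, 12, 38, 18, 6, -36, -16, -23] -> [17, 27, -45, -12, -38, -18, -6, 36, 16, 23] -> [17, 27, -45, -12, -38, -18, -6, 36, 16, 23] -> [-153, -243, 405, 108, 342, 162, 54, -324, -144, -207] -> [-324, -243, -207, -153, -144, 54, 108, 162, 342, 405]
  [-15, 30, -34] -> [15, -30, 34] -> [15, -30, 34] -> [-135, 270, -306] -> [-306, -135, 270]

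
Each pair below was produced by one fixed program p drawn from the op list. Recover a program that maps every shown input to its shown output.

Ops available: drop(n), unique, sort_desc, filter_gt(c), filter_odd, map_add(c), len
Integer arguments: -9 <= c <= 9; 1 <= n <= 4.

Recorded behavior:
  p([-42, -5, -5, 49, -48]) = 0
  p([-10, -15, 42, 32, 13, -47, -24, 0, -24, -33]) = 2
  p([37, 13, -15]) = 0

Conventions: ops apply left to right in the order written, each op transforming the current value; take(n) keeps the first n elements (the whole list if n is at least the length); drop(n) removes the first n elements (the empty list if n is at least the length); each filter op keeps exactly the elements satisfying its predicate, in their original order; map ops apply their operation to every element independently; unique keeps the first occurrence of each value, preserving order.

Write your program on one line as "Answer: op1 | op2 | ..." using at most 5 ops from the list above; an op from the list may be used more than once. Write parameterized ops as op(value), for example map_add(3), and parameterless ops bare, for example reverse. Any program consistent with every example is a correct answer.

drop(4) | map_add(1) | drop(4) | len

Check, running the answer program on each example:
  [-42, -5, -5, 49, -48] -> [-48] -> [-47] -> [] -> 0
  [-10, -15, 42, 32, 13, -47, -24, 0, -24, -33] -> [13, -47, -24, 0, -24, -33] -> [14, -46, -23, 1, -23, -32] -> [-23, -32] -> 2
  [37, 13, -15] -> [] -> [] -> [] -> 0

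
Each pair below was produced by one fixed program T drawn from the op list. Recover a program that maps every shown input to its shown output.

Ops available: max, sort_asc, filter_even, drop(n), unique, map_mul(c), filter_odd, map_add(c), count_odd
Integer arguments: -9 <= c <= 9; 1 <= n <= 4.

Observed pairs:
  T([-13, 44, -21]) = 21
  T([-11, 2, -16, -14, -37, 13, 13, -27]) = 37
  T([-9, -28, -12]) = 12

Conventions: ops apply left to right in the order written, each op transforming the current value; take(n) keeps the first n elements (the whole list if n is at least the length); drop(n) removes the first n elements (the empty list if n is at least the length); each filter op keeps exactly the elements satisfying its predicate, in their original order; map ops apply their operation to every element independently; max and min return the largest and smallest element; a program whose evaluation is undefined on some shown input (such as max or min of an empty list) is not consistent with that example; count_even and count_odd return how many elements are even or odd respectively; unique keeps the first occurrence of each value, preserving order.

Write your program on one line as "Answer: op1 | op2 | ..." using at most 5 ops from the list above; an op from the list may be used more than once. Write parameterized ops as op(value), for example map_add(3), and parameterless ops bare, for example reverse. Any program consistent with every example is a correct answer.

unique | map_mul(-1) | drop(2) | max

Check, running the answer program on each example:
  [-13, 44, -21] -> [-13, 44, -21] -> [13, -44, 21] -> [21] -> 21
  [-11, 2, -16, -14, -37, 13, 13, -27] -> [-11, 2, -16, -14, -37, 13, -27] -> [11, -2, 16, 14, 37, -13, 27] -> [16, 14, 37, -13, 27] -> 37
  [-9, -28, -12] -> [-9, -28, -12] -> [9, 28, 12] -> [12] -> 12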